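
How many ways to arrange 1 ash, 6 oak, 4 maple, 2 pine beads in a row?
13! / (1! × 6! × 4! × 2!) = 180180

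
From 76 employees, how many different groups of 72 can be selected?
C(76,72) = 76!/(72!×4!) = 1282975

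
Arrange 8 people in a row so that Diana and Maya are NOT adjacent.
Total - adjacent = 8! - (8-1)!×2 = 40320 - 10080 = 30240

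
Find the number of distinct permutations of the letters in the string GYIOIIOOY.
9! / (1! × 3! × 3! × 2!) = 5040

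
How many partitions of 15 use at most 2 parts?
By conjugation, equals partitions of 15 into parts ≤ 2. Let r_j(i) = number of partitions of i into parts ≤ j, for i = 0..15. r_1(i) = 1 for all i; r_j(i) = r_{j-1}(i) + r_j(i-j). Rows j = 2..2: ≤2: 1 1 2 2 3 3 4 4 5 5 6 6 7 7 8 8. r_2(15) = 8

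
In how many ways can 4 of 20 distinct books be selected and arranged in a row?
P(20,4) = 20!/(20-4)! = 116280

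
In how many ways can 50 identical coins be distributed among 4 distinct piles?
C(50+4-1, 4-1) = C(53, 3) = 23426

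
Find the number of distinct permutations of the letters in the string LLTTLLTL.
8! / (3! × 5!) = 56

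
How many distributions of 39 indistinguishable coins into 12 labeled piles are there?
C(39+12-1, 12-1) = C(50, 11) = 37353738800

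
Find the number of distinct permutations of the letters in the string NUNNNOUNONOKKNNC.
16! / (2! × 2! × 1! × 3! × 8!) = 21621600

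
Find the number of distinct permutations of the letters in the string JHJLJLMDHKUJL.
13! / (1! × 1! × 1! × 2! × 3! × 1! × 4!) = 21621600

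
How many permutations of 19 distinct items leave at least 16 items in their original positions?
Exactly j fixed points: C(19,j)·!(19-j); sum over j ≥ 16 (derangement numbers via !m = (m-1)·(!(m-1) + !(m-2)): !0..!3 = 1, 0, 1, 2). Σ_{j=16}^{19} C(19,j)·!(19-j) = C(19,16)·!3 + C(19,17)·!2 + C(19,18)·!1 + C(19,19)·!0 = 969·2 + 171·1 + 19·0 + 1·1 = 2110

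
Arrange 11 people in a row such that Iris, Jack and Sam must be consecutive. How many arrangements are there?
Treat the 3 as one block: (11-3+1)! × 3! = 362880 × 6 = 2177280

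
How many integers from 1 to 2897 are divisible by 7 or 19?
⌊2897/7⌋ + ⌊2897/19⌋ - ⌊2897/133⌋ = 413 + 152 - 21 = 544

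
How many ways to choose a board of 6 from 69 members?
C(69,6) = 69!/(6!×63!) = 119877472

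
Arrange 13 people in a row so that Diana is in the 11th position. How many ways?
Fix one position: (13-1)! = 479001600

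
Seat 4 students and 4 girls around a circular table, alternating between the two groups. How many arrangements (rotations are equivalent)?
Fix one of the students: (4-1)! ways for the remaining students, × 4! ways for the girls = 6 × 24 = 144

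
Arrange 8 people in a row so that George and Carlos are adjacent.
Treat as block: (8-1)! × 2! = 5040 × 2 = 10080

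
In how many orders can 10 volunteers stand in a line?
10! = 3628800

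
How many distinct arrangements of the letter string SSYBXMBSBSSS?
12! / (1! × 3! × 6! × 1! × 1!) = 110880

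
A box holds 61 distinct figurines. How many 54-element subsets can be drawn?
C(61,54) = 61!/(54!×7!) = 436270780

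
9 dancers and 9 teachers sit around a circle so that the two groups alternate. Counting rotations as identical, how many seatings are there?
Fix one of the dancers: (9-1)! ways for the remaining dancers, × 9! ways for the teachers = 40320 × 362880 = 14631321600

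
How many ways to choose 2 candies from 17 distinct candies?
C(17,2) = 17!/(2!×15!) = 136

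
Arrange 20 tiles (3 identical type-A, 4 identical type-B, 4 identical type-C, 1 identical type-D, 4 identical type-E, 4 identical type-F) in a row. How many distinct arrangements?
20! / (3! × 4! × 4! × 1! × 4! × 4!) = 1222160940000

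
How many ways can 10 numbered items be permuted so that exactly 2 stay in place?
Choose the 2 fixed points C(10,2) = 45, derange the rest: !8 = Σ_{j=0}^{8} (-1)^j·8!/j! = 40320 - 40320 + 20160 - 6720 + 1680 - 336 + 56 - 8 + 1 = 14833. Product = 45 × 14833 = 667485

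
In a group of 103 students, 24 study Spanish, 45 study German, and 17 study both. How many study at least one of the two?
|A∪B| = |A| + |B| - |A∩B| = 24 + 45 - 17 = 52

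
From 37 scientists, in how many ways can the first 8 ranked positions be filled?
P(37,8) = 37!/(37-8)! = 1556675366400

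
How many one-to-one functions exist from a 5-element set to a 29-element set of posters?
P(29,5) = 29!/(29-5)! = 14250600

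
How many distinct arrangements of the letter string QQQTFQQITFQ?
11! / (2! × 6! × 1! × 2!) = 13860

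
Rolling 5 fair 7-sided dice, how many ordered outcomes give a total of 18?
Coefficient of x^18 in (x + x² + ... + x^7)^5. By inclusion-exclusion on dice exceeding 7: Σ_j (-1)^j C(5,j)·C(18-1-7j, 4) = C(5,0)·C(17,4) - C(5,1)·C(10,4) = 1·2380 - 5·210 = 1330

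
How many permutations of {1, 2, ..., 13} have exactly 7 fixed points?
Choose the 7 fixed points C(13,7) = 1716, derange the rest: !6 = Σ_{j=0}^{6} (-1)^j·6!/j! = 720 - 720 + 360 - 120 + 30 - 6 + 1 = 265. Product = 1716 × 265 = 454740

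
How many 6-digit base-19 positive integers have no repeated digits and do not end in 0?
Last digit: 18 nonzero choices. First digit: 17 (nonzero, ≠last). Middle 4: P(17,4) = 57120. Total = 17478720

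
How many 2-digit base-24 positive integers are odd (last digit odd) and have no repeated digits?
Last∈{1,3,5,7,9,11,13,15,17,19,21,23}. Last=0: 0. Last nonzero: 12×22×P(22,0) = 264. Total = 264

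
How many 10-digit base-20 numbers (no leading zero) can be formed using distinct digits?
First digit: 19 choices (nonzero). Then descending: 19 × 19 × 18 × 17 × 16 × 15 × 14 × 13 × 12 × 11 = 636920444160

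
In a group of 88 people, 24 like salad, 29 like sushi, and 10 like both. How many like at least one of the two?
|A∪B| = |A| + |B| - |A∩B| = 24 + 29 - 10 = 43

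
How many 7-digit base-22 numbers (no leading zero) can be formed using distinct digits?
First digit: 21 choices (nonzero). Then descending: 21 × 21 × 20 × 19 × 18 × 17 × 16 = 820471680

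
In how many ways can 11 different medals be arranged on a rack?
11! = 39916800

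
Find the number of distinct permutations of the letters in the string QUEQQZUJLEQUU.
13! / (4! × 4! × 1! × 1! × 1! × 2!) = 5405400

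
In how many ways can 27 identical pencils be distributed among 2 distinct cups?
C(27+2-1, 2-1) = C(28, 1) = 28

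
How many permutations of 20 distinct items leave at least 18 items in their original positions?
Exactly j fixed points: C(20,j)·!(20-j); sum over j ≥ 18 (derangement numbers via !m = (m-1)·(!(m-1) + !(m-2)): !0..!2 = 1, 0, 1). Σ_{j=18}^{20} C(20,j)·!(20-j) = C(20,18)·!2 + C(20,19)·!1 + C(20,20)·!0 = 190·1 + 20·0 + 1·1 = 191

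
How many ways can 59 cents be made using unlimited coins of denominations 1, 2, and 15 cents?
Coefficient of x^59 in 1/(1-x^1) · 1/(1-x^2) · 1/(1-x^15). Case on j = number of 15-cent coins (j = 0..3); remainder r = 59 - 15j is made from {1,2} in ⌊r/2⌋+1 ways. r = 59, 44, 29, 14 → 30 + 23 + 15 + 8 = 76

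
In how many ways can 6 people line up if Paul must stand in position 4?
Fix one position: (6-1)! = 120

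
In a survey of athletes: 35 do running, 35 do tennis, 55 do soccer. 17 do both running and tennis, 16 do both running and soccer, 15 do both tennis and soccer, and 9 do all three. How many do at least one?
|A∪B∪C| = 35+35+55-17-16-15+9 = 86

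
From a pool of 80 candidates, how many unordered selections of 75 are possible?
C(80,75) = 80!/(75!×5!) = 24040016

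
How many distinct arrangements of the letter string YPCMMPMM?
8! / (2! × 1! × 1! × 4!) = 840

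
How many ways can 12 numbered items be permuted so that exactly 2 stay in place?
Choose the 2 fixed points C(12,2) = 66, derange the rest: !10 = Σ_{j=0}^{10} (-1)^j·10!/j! = 3628800 - 3628800 + 1814400 - 604800 + 151200 - 30240 + 5040 - 720 + 90 - 10 + 1 = 1334961. Product = 66 × 1334961 = 88107426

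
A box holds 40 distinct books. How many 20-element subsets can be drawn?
C(40,20) = 40!/(20!×20!) = 137846528820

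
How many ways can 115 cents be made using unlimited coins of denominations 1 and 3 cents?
Coefficient of x^115 in 1/(1-x^1) · 1/(1-x^3). Use j coins of 3 for j = 0..⌊115/3⌋ = 38, the rest in 1s: 38 + 1 = 39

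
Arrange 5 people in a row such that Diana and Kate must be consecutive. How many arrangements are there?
Treat the 2 as one block: (5-2+1)! × 2! = 24 × 2 = 48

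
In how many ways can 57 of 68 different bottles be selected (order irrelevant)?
C(68,57) = 68!/(57!×11!) = 1533058025824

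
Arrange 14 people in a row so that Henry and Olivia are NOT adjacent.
Total - adjacent = 14! - (14-1)!×2 = 87178291200 - 12454041600 = 74724249600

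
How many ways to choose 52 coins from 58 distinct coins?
C(58,52) = 58!/(52!×6!) = 40475358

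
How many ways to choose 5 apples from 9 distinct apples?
C(9,5) = 9!/(5!×4!) = 126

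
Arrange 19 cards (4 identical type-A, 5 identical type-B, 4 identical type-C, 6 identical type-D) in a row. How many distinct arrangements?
19! / (4! × 5! × 4! × 6!) = 2444321880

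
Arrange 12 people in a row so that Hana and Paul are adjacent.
Treat as block: (12-1)! × 2! = 39916800 × 2 = 79833600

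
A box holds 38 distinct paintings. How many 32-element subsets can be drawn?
C(38,32) = 38!/(32!×6!) = 2760681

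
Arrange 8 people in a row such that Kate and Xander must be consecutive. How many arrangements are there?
Treat the 2 as one block: (8-2+1)! × 2! = 5040 × 2 = 10080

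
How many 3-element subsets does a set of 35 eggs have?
C(35,3) = 35!/(3!×32!) = 6545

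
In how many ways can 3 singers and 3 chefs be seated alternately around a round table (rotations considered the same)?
Fix one of the singers: (3-1)! ways for the remaining singers, × 3! ways for the chefs = 2 × 6 = 12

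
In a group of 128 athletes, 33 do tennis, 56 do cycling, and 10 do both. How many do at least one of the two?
|A∪B| = |A| + |B| - |A∩B| = 33 + 56 - 10 = 79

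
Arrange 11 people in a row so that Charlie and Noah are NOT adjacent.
Total - adjacent = 11! - (11-1)!×2 = 39916800 - 7257600 = 32659200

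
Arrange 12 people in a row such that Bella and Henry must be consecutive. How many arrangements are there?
Treat the 2 as one block: (12-2+1)! × 2! = 39916800 × 2 = 79833600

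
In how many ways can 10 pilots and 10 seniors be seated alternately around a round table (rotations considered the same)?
Fix one of the pilots: (10-1)! ways for the remaining pilots, × 10! ways for the seniors = 362880 × 3628800 = 1316818944000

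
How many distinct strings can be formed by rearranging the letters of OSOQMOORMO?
10! / (1! × 2! × 5! × 1! × 1!) = 15120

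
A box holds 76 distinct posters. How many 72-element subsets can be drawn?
C(76,72) = 76!/(72!×4!) = 1282975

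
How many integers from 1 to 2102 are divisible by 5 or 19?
⌊2102/5⌋ + ⌊2102/19⌋ - ⌊2102/95⌋ = 420 + 110 - 22 = 508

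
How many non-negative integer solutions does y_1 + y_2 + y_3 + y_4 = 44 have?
C(44+4-1, 4-1) = C(47, 3) = 16215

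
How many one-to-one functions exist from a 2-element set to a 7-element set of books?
P(7,2) = 7!/(7-2)! = 42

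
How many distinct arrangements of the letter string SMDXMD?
6! / (2! × 1! × 2! × 1!) = 180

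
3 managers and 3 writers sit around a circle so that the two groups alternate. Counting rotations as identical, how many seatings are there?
Fix one of the managers: (3-1)! ways for the remaining managers, × 3! ways for the writers = 2 × 6 = 12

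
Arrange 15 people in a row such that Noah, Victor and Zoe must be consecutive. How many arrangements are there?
Treat the 3 as one block: (15-3+1)! × 3! = 6227020800 × 6 = 37362124800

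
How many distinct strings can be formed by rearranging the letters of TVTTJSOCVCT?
11! / (1! × 1! × 1! × 2! × 2! × 4!) = 415800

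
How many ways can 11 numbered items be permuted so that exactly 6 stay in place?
Choose the 6 fixed points C(11,6) = 462, derange the rest: !5 = Σ_{j=0}^{5} (-1)^j·5!/j! = 120 - 120 + 60 - 20 + 5 - 1 = 44. Product = 462 × 44 = 20328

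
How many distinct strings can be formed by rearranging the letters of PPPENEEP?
8! / (1! × 3! × 4!) = 280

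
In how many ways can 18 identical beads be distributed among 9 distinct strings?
C(18+9-1, 9-1) = C(26, 8) = 1562275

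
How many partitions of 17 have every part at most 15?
Let r_j(i) = number of partitions of i into parts ≤ j, for i = 0..17. r_1(i) = 1 for all i; r_j(i) = r_{j-1}(i) + r_j(i-j). Rows j = 2..15: ≤2: 1 1 2 2 3 3 4 4 5 5 6 6 7 7 8 8 9 9; ≤3: 1 1 2 3 4 5 7 8 10 12 14 16 19 21 24 27 30 33; ≤4: 1 1 2 3 5 6 9 11 15 18 23 27 34 39 47 54 64 72; ≤5: 1 1 2 3 5 7 10 13 18 23 30 37 47 57 70 84 101 119; ≤6: 1 1 2 3 5 7 11 14 20 26 35 44 58 71 90 110 136 163; ≤7: 1 1 2 3 5 7 11 15 21 28 38 49 65 82 105 131 164 201; ≤8: 1 1 2 3 5 7 11 15 22 29 40 52 70 89 116 146 186 230; ≤9: 1 1 2 3 5 7 11 15 22 30 41 54 73 94 123 157 201 252; ≤10: 1 1 2 3 5 7 11 15 22 30 42 55 75 97 128 164 212 267; ≤11: 1 1 2 3 5 7 11 15 22 30 42 56 76 99 131 169 219 278; ≤12: 1 1 2 3 5 7 11 15 22 30 42 56 77 100 133 172 224 285; ≤13: 1 1 2 3 5 7 11 15 22 30 42 56 77 101 134 174 227 290; ≤14: 1 1 2 3 5 7 11 15 22 30 42 56 77 101 135 175 229 293; ≤15: 1 1 2 3 5 7 11 15 22 30 42 56 77 101 135 176 230 295. r_15(17) = 295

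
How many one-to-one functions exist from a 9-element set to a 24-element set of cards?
P(24,9) = 24!/(24-9)! = 474467051520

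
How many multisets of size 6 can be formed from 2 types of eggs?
C(6+2-1, 2-1) = C(7, 1) = 7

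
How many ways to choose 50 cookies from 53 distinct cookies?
C(53,50) = 53!/(50!×3!) = 23426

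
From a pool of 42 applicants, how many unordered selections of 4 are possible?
C(42,4) = 42!/(4!×38!) = 111930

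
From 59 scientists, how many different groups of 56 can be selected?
C(59,56) = 59!/(56!×3!) = 32509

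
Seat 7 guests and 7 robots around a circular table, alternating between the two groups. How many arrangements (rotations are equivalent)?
Fix one of the guests: (7-1)! ways for the remaining guests, × 7! ways for the robots = 720 × 5040 = 3628800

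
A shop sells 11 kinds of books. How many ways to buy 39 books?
C(39+11-1, 11-1) = C(49, 10) = 8217822536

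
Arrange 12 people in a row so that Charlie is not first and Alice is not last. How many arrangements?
By inclusion-exclusion: 12! - 2×(12-1)! + (12-2)! = 479001600 - 79833600 + 3628800 = 402796800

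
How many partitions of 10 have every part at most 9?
Let r_j(i) = number of partitions of i into parts ≤ j, for i = 0..10. r_1(i) = 1 for all i; r_j(i) = r_{j-1}(i) + r_j(i-j). Rows j = 2..9: ≤2: 1 1 2 2 3 3 4 4 5 5 6; ≤3: 1 1 2 3 4 5 7 8 10 12 14; ≤4: 1 1 2 3 5 6 9 11 15 18 23; ≤5: 1 1 2 3 5 7 10 13 18 23 30; ≤6: 1 1 2 3 5 7 11 14 20 26 35; ≤7: 1 1 2 3 5 7 11 15 21 28 38; ≤8: 1 1 2 3 5 7 11 15 22 29 40; ≤9: 1 1 2 3 5 7 11 15 22 30 41. r_9(10) = 41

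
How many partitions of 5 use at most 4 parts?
By conjugation, equals partitions of 5 into parts ≤ 4. Let r_j(i) = number of partitions of i into parts ≤ j, for i = 0..5. r_1(i) = 1 for all i; r_j(i) = r_{j-1}(i) + r_j(i-j). Rows j = 2..4: ≤2: 1 1 2 2 3 3; ≤3: 1 1 2 3 4 5; ≤4: 1 1 2 3 5 6. r_4(5) = 6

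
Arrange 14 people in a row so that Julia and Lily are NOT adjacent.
Total - adjacent = 14! - (14-1)!×2 = 87178291200 - 12454041600 = 74724249600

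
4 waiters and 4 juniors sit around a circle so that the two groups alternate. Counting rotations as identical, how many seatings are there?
Fix one of the waiters: (4-1)! ways for the remaining waiters, × 4! ways for the juniors = 6 × 24 = 144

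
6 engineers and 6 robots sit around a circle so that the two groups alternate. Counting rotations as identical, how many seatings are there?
Fix one of the engineers: (6-1)! ways for the remaining engineers, × 6! ways for the robots = 120 × 720 = 86400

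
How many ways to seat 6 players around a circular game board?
Circular: fix one position, arrange the rest. (6-1)! = 120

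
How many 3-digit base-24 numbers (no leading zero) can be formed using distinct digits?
First digit: 23 choices (nonzero). Then descending: 23 × 23 × 22 = 11638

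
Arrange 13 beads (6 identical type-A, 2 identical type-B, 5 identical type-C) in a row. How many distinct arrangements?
13! / (6! × 2! × 5!) = 36036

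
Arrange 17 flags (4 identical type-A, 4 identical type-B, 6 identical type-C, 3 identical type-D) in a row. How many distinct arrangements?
17! / (4! × 4! × 6! × 3!) = 142942800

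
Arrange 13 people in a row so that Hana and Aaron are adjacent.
Treat as block: (13-1)! × 2! = 479001600 × 2 = 958003200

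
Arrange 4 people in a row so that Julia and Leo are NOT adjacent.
Total - adjacent = 4! - (4-1)!×2 = 24 - 12 = 12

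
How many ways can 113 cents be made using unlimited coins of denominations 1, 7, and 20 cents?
Coefficient of x^113 in 1/(1-x^1) · 1/(1-x^7) · 1/(1-x^20). Case on j = number of 20-cent coins (j = 0..5); remainder r = 113 - 20j is made from {1,7} in ⌊r/7⌋+1 ways. r = 113, 93, 73, 53, 33, 13 → 17 + 14 + 11 + 8 + 5 + 2 = 57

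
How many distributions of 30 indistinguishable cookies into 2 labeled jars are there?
C(30+2-1, 2-1) = C(31, 1) = 31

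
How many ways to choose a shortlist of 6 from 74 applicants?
C(74,6) = 74!/(6!×68!) = 185250786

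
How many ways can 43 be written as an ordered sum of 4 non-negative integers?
C(43+4-1, 4-1) = C(46, 3) = 15180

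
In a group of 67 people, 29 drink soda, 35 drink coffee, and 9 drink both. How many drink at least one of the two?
|A∪B| = |A| + |B| - |A∩B| = 29 + 35 - 9 = 55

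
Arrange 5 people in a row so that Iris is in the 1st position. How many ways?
Fix one position: (5-1)! = 24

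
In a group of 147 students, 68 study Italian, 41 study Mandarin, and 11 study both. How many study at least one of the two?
|A∪B| = |A| + |B| - |A∩B| = 68 + 41 - 11 = 98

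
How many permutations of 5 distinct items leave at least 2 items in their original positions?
Exactly j fixed points: C(5,j)·!(5-j); sum over j ≥ 2 (derangement numbers via !m = (m-1)·(!(m-1) + !(m-2)): !0..!3 = 1, 0, 1, 2). Σ_{j=2}^{5} C(5,j)·!(5-j) = C(5,2)·!3 + C(5,3)·!2 + C(5,4)·!1 + C(5,5)·!0 = 10·2 + 10·1 + 5·0 + 1·1 = 31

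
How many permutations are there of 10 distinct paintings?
10! = 3628800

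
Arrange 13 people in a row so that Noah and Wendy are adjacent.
Treat as block: (13-1)! × 2! = 479001600 × 2 = 958003200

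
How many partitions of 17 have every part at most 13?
Let r_j(i) = number of partitions of i into parts ≤ j, for i = 0..17. r_1(i) = 1 for all i; r_j(i) = r_{j-1}(i) + r_j(i-j). Rows j = 2..13: ≤2: 1 1 2 2 3 3 4 4 5 5 6 6 7 7 8 8 9 9; ≤3: 1 1 2 3 4 5 7 8 10 12 14 16 19 21 24 27 30 33; ≤4: 1 1 2 3 5 6 9 11 15 18 23 27 34 39 47 54 64 72; ≤5: 1 1 2 3 5 7 10 13 18 23 30 37 47 57 70 84 101 119; ≤6: 1 1 2 3 5 7 11 14 20 26 35 44 58 71 90 110 136 163; ≤7: 1 1 2 3 5 7 11 15 21 28 38 49 65 82 105 131 164 201; ≤8: 1 1 2 3 5 7 11 15 22 29 40 52 70 89 116 146 186 230; ≤9: 1 1 2 3 5 7 11 15 22 30 41 54 73 94 123 157 201 252; ≤10: 1 1 2 3 5 7 11 15 22 30 42 55 75 97 128 164 212 267; ≤11: 1 1 2 3 5 7 11 15 22 30 42 56 76 99 131 169 219 278; ≤12: 1 1 2 3 5 7 11 15 22 30 42 56 77 100 133 172 224 285; ≤13: 1 1 2 3 5 7 11 15 22 30 42 56 77 101 134 174 227 290. r_13(17) = 290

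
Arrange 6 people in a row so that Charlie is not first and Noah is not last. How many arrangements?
By inclusion-exclusion: 6! - 2×(6-1)! + (6-2)! = 720 - 240 + 24 = 504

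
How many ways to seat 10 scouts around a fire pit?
Circular: fix one position, arrange the rest. (10-1)! = 362880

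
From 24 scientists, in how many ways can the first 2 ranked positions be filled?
P(24,2) = 24!/(24-2)! = 552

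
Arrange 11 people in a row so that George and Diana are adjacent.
Treat as block: (11-1)! × 2! = 3628800 × 2 = 7257600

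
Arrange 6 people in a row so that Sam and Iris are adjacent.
Treat as block: (6-1)! × 2! = 120 × 2 = 240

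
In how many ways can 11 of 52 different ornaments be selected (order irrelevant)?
C(52,11) = 52!/(11!×41!) = 60403728840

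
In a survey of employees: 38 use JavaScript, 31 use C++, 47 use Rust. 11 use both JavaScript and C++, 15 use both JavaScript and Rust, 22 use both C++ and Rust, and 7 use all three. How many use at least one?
|A∪B∪C| = 38+31+47-11-15-22+7 = 75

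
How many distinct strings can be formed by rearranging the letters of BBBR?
4! / (3! × 1!) = 4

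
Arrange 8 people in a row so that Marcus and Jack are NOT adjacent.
Total - adjacent = 8! - (8-1)!×2 = 40320 - 10080 = 30240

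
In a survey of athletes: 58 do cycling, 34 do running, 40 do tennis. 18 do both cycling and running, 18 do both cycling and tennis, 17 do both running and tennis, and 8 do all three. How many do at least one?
|A∪B∪C| = 58+34+40-18-18-17+8 = 87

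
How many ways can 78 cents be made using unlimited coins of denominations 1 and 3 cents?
Coefficient of x^78 in 1/(1-x^1) · 1/(1-x^3). Use j coins of 3 for j = 0..⌊78/3⌋ = 26, the rest in 1s: 26 + 1 = 27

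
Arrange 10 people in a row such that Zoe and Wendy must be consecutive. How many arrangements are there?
Treat the 2 as one block: (10-2+1)! × 2! = 362880 × 2 = 725760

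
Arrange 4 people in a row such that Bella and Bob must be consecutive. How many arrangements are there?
Treat the 2 as one block: (4-2+1)! × 2! = 6 × 2 = 12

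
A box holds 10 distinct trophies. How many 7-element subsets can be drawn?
C(10,7) = 10!/(7!×3!) = 120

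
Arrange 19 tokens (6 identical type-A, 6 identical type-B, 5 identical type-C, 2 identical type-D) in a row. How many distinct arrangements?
19! / (6! × 6! × 5! × 2!) = 977728752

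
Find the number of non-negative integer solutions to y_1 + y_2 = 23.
C(23+2-1, 2-1) = C(24, 1) = 24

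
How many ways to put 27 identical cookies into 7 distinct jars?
C(27+7-1, 7-1) = C(33, 6) = 1107568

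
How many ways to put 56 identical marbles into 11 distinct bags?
C(56+11-1, 11-1) = C(66, 10) = 210980549208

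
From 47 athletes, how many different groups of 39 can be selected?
C(47,39) = 47!/(39!×8!) = 314457495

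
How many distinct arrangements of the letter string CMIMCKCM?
8! / (3! × 1! × 3! × 1!) = 1120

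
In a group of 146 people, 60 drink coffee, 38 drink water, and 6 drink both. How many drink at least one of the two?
|A∪B| = |A| + |B| - |A∩B| = 60 + 38 - 6 = 92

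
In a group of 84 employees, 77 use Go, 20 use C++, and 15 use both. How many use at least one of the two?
|A∪B| = |A| + |B| - |A∩B| = 77 + 20 - 15 = 82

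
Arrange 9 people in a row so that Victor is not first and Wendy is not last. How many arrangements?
By inclusion-exclusion: 9! - 2×(9-1)! + (9-2)! = 362880 - 80640 + 5040 = 287280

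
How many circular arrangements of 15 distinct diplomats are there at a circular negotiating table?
Circular: fix one position, arrange the rest. (15-1)! = 87178291200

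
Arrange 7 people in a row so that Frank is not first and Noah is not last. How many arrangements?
By inclusion-exclusion: 7! - 2×(7-1)! + (7-2)! = 5040 - 1440 + 120 = 3720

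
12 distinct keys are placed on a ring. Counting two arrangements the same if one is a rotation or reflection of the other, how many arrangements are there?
(12-1)!/2 = 39916800/2 = 19958400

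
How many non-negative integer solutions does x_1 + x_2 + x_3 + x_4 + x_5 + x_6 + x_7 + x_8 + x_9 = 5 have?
C(5+9-1, 9-1) = C(13, 8) = 1287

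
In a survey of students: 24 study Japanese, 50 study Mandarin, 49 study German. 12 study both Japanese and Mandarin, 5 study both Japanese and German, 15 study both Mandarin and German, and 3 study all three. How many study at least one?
|A∪B∪C| = 24+50+49-12-5-15+3 = 94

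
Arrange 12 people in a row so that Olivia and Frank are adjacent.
Treat as block: (12-1)! × 2! = 39916800 × 2 = 79833600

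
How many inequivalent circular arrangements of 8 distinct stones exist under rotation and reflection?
(8-1)!/2 = 5040/2 = 2520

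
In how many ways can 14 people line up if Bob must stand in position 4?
Fix one position: (14-1)! = 6227020800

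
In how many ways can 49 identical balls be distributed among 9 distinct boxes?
C(49+9-1, 9-1) = C(57, 8) = 1652411475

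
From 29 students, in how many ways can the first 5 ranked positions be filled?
P(29,5) = 29!/(29-5)! = 14250600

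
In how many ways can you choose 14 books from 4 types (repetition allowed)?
C(14+4-1, 4-1) = C(17, 3) = 680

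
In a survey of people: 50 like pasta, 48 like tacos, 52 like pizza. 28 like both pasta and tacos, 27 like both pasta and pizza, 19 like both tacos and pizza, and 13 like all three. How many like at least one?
|A∪B∪C| = 50+48+52-28-27-19+13 = 89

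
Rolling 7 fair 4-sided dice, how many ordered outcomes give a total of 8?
Coefficient of x^8 in (x + x² + ... + x^4)^7. By inclusion-exclusion on dice exceeding 4: Σ_j (-1)^j C(7,j)·C(8-1-4j, 6) = C(7,0)·C(7,6) = 1·7 = 7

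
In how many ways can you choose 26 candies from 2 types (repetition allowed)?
C(26+2-1, 2-1) = C(27, 1) = 27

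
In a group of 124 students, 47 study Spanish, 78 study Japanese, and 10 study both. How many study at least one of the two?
|A∪B| = |A| + |B| - |A∩B| = 47 + 78 - 10 = 115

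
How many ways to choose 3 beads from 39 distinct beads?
C(39,3) = 39!/(3!×36!) = 9139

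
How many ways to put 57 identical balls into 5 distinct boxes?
C(57+5-1, 5-1) = C(61, 4) = 521855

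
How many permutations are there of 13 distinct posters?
13! = 6227020800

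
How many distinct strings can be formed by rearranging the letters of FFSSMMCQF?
9! / (1! × 1! × 2! × 3! × 2!) = 15120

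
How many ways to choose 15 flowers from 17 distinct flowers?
C(17,15) = 17!/(15!×2!) = 136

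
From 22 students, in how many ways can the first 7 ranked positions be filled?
P(22,7) = 22!/(22-7)! = 859541760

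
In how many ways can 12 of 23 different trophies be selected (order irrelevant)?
C(23,12) = 23!/(12!×11!) = 1352078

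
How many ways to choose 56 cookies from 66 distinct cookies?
C(66,56) = 66!/(56!×10!) = 210980549208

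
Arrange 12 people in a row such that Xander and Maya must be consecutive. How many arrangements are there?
Treat the 2 as one block: (12-2+1)! × 2! = 39916800 × 2 = 79833600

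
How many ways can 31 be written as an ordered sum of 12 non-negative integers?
C(31+12-1, 12-1) = C(42, 11) = 4280561376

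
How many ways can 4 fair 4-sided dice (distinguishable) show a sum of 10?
Coefficient of x^10 in (x + x² + ... + x^4)^4. By inclusion-exclusion on dice exceeding 4: Σ_j (-1)^j C(4,j)·C(10-1-4j, 3) = C(4,0)·C(9,3) - C(4,1)·C(5,3) = 1·84 - 4·10 = 44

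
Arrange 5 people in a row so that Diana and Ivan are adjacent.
Treat as block: (5-1)! × 2! = 24 × 2 = 48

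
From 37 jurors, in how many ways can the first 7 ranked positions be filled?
P(37,7) = 37!/(37-7)! = 51889178880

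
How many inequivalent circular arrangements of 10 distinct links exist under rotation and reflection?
(10-1)!/2 = 362880/2 = 181440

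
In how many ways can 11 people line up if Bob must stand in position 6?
Fix one position: (11-1)! = 3628800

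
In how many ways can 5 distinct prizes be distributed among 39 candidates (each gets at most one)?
P(39,5) = 39!/(39-5)! = 69090840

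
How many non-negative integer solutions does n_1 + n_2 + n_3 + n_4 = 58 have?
C(58+4-1, 4-1) = C(61, 3) = 35990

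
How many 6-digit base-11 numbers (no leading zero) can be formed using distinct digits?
First digit: 10 choices (nonzero). Then descending: 10 × 10 × 9 × 8 × 7 × 6 = 302400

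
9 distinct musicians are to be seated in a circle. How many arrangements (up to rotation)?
Circular: fix one position, arrange the rest. (9-1)! = 40320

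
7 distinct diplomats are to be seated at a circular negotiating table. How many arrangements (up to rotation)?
Circular: fix one position, arrange the rest. (7-1)! = 720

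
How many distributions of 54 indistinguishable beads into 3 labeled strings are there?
C(54+3-1, 3-1) = C(56, 2) = 1540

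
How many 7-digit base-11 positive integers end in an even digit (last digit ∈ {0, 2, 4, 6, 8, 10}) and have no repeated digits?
Last∈{0,2,4,6,8,10}. Last=0: 151200. Last nonzero: 5×9×P(9,5) = 680400. Total = 831600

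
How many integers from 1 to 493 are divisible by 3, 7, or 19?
⌊493/3⌋+⌊493/7⌋+⌊493/19⌋ - ⌊493/21⌋-⌊493/57⌋-⌊493/133⌋ + ⌊493/399⌋ = 164+70+25 - 23-8-3 + 1 = 226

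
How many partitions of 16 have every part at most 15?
Let r_j(i) = number of partitions of i into parts ≤ j, for i = 0..16. r_1(i) = 1 for all i; r_j(i) = r_{j-1}(i) + r_j(i-j). Rows j = 2..15: ≤2: 1 1 2 2 3 3 4 4 5 5 6 6 7 7 8 8 9; ≤3: 1 1 2 3 4 5 7 8 10 12 14 16 19 21 24 27 30; ≤4: 1 1 2 3 5 6 9 11 15 18 23 27 34 39 47 54 64; ≤5: 1 1 2 3 5 7 10 13 18 23 30 37 47 57 70 84 101; ≤6: 1 1 2 3 5 7 11 14 20 26 35 44 58 71 90 110 136; ≤7: 1 1 2 3 5 7 11 15 21 28 38 49 65 82 105 131 164; ≤8: 1 1 2 3 5 7 11 15 22 29 40 52 70 89 116 146 186; ≤9: 1 1 2 3 5 7 11 15 22 30 41 54 73 94 123 157 201; ≤10: 1 1 2 3 5 7 11 15 22 30 42 55 75 97 128 164 212; ≤11: 1 1 2 3 5 7 11 15 22 30 42 56 76 99 131 169 219; ≤12: 1 1 2 3 5 7 11 15 22 30 42 56 77 100 133 172 224; ≤13: 1 1 2 3 5 7 11 15 22 30 42 56 77 101 134 174 227; ≤14: 1 1 2 3 5 7 11 15 22 30 42 56 77 101 135 175 229; ≤15: 1 1 2 3 5 7 11 15 22 30 42 56 77 101 135 176 230. r_15(16) = 230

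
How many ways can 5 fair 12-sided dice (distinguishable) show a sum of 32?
Coefficient of x^32 in (x + x² + ... + x^12)^5. By inclusion-exclusion on dice exceeding 12: Σ_j (-1)^j C(5,j)·C(32-1-12j, 4) = C(5,0)·C(31,4) - C(5,1)·C(19,4) + C(5,2)·C(7,4) = 1·31465 - 5·3876 + 10·35 = 12435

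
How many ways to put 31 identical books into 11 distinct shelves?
C(31+11-1, 11-1) = C(41, 10) = 1121099408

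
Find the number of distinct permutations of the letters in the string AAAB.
4! / (3! × 1!) = 4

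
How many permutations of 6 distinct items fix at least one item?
Complement of the derangements. !6 = Σ_{j=0}^{6} (-1)^j·6!/j! = 720 - 720 + 360 - 120 + 30 - 6 + 1 = 265. 6! - !6 = 720 - 265 = 455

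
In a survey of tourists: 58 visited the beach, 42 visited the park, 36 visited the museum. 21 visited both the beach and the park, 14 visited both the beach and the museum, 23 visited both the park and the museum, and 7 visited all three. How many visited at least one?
|A∪B∪C| = 58+42+36-21-14-23+7 = 85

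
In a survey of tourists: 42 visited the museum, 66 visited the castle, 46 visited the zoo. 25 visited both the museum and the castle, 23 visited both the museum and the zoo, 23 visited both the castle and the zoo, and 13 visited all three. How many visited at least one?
|A∪B∪C| = 42+66+46-25-23-23+13 = 96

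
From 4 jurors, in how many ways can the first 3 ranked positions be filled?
P(4,3) = 4!/(4-3)! = 24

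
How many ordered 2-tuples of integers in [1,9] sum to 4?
Coefficient of x^4 in (x + x² + ... + x^9)^2. By inclusion-exclusion on dice exceeding 9: Σ_j (-1)^j C(2,j)·C(4-1-9j, 1) = C(2,0)·C(3,1) = 1·3 = 3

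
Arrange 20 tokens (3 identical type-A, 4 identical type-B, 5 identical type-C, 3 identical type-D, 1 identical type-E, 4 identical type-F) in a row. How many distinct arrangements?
20! / (3! × 4! × 5! × 3! × 1! × 4!) = 977728752000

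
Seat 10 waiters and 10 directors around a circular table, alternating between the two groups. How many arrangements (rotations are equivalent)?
Fix one of the waiters: (10-1)! ways for the remaining waiters, × 10! ways for the directors = 362880 × 3628800 = 1316818944000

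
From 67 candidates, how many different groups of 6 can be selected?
C(67,6) = 67!/(6!×61!) = 99795696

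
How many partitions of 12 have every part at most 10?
Let r_j(i) = number of partitions of i into parts ≤ j, for i = 0..12. r_1(i) = 1 for all i; r_j(i) = r_{j-1}(i) + r_j(i-j). Rows j = 2..10: ≤2: 1 1 2 2 3 3 4 4 5 5 6 6 7; ≤3: 1 1 2 3 4 5 7 8 10 12 14 16 19; ≤4: 1 1 2 3 5 6 9 11 15 18 23 27 34; ≤5: 1 1 2 3 5 7 10 13 18 23 30 37 47; ≤6: 1 1 2 3 5 7 11 14 20 26 35 44 58; ≤7: 1 1 2 3 5 7 11 15 21 28 38 49 65; ≤8: 1 1 2 3 5 7 11 15 22 29 40 52 70; ≤9: 1 1 2 3 5 7 11 15 22 30 41 54 73; ≤10: 1 1 2 3 5 7 11 15 22 30 42 55 75. r_10(12) = 75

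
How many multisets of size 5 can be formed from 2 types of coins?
C(5+2-1, 2-1) = C(6, 1) = 6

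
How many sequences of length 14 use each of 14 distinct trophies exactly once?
14! = 87178291200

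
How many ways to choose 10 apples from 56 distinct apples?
C(56,10) = 56!/(10!×46!) = 35607051480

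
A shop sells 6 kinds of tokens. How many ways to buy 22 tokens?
C(22+6-1, 6-1) = C(27, 5) = 80730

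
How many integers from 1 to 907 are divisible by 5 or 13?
⌊907/5⌋ + ⌊907/13⌋ - ⌊907/65⌋ = 181 + 69 - 13 = 237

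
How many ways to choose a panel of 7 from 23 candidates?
C(23,7) = 23!/(7!×16!) = 245157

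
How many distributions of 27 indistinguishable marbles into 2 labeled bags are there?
C(27+2-1, 2-1) = C(28, 1) = 28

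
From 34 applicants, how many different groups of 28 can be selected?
C(34,28) = 34!/(28!×6!) = 1344904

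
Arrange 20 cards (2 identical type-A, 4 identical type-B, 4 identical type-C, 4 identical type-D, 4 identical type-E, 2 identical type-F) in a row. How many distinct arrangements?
20! / (2! × 4! × 4! × 4! × 4! × 2!) = 1833241410000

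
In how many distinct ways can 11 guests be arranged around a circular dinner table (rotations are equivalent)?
Circular: fix one position, arrange the rest. (11-1)! = 3628800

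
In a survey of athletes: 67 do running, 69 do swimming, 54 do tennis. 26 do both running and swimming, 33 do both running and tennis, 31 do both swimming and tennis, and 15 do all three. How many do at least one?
|A∪B∪C| = 67+69+54-26-33-31+15 = 115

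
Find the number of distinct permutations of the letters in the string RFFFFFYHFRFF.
12! / (1! × 1! × 2! × 8!) = 5940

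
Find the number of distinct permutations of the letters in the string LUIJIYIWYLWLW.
13! / (3! × 1! × 3! × 3! × 1! × 2!) = 14414400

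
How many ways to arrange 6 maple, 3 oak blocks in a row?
9! / (6! × 3!) = 84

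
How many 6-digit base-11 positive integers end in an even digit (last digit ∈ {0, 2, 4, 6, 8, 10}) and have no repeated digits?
Last∈{0,2,4,6,8,10}. Last=0: 30240. Last nonzero: 5×9×P(9,4) = 136080. Total = 166320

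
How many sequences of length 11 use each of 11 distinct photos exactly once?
11! = 39916800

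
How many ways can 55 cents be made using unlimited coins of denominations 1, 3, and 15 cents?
Coefficient of x^55 in 1/(1-x^1) · 1/(1-x^3) · 1/(1-x^15). Case on j = number of 15-cent coins (j = 0..3); remainder r = 55 - 15j is made from {1,3} in ⌊r/3⌋+1 ways. r = 55, 40, 25, 10 → 19 + 14 + 9 + 4 = 46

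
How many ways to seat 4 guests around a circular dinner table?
Circular: fix one position, arrange the rest. (4-1)! = 6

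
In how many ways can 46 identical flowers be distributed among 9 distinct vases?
C(46+9-1, 9-1) = C(54, 8) = 1040465790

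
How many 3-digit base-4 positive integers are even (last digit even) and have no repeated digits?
Last∈{0,2}. Last=0: 6. Last nonzero: 1×2×P(2,1) = 4. Total = 10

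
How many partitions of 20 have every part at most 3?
Let r_j(i) = number of partitions of i into parts ≤ j, for i = 0..20. r_1(i) = 1 for all i; r_j(i) = r_{j-1}(i) + r_j(i-j). Rows j = 2..3: ≤2: 1 1 2 2 3 3 4 4 5 5 6 6 7 7 8 8 9 9 10 10 11; ≤3: 1 1 2 3 4 5 7 8 10 12 14 16 19 21 24 27 30 33 37 40 44. r_3(20) = 44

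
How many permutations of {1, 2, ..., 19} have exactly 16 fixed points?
Choose the 16 fixed points C(19,16) = 969, derange the rest: !3 = Σ_{j=0}^{3} (-1)^j·3!/j! = 6 - 6 + 3 - 1 = 2. Product = 969 × 2 = 1938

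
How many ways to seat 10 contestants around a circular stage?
Circular: fix one position, arrange the rest. (10-1)! = 362880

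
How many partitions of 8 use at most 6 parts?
By conjugation, equals partitions of 8 into parts ≤ 6. Let r_j(i) = number of partitions of i into parts ≤ j, for i = 0..8. r_1(i) = 1 for all i; r_j(i) = r_{j-1}(i) + r_j(i-j). Rows j = 2..6: ≤2: 1 1 2 2 3 3 4 4 5; ≤3: 1 1 2 3 4 5 7 8 10; ≤4: 1 1 2 3 5 6 9 11 15; ≤5: 1 1 2 3 5 7 10 13 18; ≤6: 1 1 2 3 5 7 11 14 20. r_6(8) = 20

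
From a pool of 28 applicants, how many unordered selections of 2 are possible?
C(28,2) = 28!/(2!×26!) = 378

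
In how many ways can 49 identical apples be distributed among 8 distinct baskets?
C(49+8-1, 8-1) = C(56, 7) = 231917400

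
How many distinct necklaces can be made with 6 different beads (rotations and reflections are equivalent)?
(6-1)!/2 = 120/2 = 60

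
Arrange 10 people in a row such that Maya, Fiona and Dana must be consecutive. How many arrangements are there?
Treat the 3 as one block: (10-3+1)! × 3! = 40320 × 6 = 241920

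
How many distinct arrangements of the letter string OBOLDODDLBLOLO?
14! / (3! × 2! × 4! × 5!) = 2522520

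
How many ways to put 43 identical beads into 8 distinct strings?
C(43+8-1, 8-1) = C(50, 7) = 99884400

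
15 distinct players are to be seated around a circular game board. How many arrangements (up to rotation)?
Circular: fix one position, arrange the rest. (15-1)! = 87178291200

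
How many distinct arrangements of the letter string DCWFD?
5! / (1! × 1! × 1! × 2!) = 60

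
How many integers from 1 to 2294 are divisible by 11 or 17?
⌊2294/11⌋ + ⌊2294/17⌋ - ⌊2294/187⌋ = 208 + 134 - 12 = 330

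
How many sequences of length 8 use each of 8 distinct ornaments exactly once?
8! = 40320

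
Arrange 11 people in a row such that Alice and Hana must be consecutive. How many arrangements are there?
Treat the 2 as one block: (11-2+1)! × 2! = 3628800 × 2 = 7257600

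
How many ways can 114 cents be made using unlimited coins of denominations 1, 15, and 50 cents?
Coefficient of x^114 in 1/(1-x^1) · 1/(1-x^15) · 1/(1-x^50). Case on j = number of 50-cent coins (j = 0..2); remainder r = 114 - 50j is made from {1,15} in ⌊r/15⌋+1 ways. r = 114, 64, 14 → 8 + 5 + 1 = 14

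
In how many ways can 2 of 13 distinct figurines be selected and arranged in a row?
P(13,2) = 13!/(13-2)! = 156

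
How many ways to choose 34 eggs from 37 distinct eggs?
C(37,34) = 37!/(34!×3!) = 7770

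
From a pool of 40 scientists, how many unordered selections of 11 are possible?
C(40,11) = 40!/(11!×29!) = 2311801440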